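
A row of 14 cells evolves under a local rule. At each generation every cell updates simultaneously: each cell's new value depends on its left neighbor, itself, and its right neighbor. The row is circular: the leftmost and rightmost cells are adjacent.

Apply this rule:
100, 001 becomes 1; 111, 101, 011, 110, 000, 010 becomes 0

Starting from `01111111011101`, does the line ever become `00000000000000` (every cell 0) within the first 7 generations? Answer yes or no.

generation 1: 00000000000000
all cells are 0 at generation 1

yes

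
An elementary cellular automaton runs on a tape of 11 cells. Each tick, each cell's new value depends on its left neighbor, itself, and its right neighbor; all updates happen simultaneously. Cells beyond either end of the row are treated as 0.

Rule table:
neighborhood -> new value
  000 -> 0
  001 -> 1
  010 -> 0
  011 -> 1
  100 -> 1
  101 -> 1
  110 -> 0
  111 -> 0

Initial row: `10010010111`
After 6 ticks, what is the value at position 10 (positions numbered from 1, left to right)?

1

01101101100
11011011010
10110110101
01101101010
11011010101
10110101010
position 10 holds 1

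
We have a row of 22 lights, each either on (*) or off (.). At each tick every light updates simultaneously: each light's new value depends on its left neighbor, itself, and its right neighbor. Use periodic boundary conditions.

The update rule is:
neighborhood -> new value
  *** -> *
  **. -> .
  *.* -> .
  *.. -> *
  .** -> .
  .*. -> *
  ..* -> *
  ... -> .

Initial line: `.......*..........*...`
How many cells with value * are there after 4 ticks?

......***........***..
.....*.*.*......*.*.*.
....**.*.**....**.*.**
*..*...*...*..*...*...
count of *: 6

6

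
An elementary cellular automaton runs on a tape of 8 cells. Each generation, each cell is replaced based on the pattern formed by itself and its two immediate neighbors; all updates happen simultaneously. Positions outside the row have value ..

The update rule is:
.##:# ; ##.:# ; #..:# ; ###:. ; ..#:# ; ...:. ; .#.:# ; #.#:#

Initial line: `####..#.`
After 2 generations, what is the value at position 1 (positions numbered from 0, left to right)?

#

generation 1: #..#####
generation 2: ####...#
position 1 holds #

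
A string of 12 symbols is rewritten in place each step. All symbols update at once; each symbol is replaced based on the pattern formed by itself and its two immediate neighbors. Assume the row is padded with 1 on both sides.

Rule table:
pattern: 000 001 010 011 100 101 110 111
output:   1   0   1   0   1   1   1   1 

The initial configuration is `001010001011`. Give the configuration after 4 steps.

101111101101
110111110110
111011111011
111101111101

111101111101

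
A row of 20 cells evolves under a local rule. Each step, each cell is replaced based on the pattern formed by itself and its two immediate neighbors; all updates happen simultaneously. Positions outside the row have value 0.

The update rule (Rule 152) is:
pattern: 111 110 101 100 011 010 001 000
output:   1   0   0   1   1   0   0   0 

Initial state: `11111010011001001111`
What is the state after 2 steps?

11101000000010001101

step 1: 11110001010100101110
step 2: 11101000000010001101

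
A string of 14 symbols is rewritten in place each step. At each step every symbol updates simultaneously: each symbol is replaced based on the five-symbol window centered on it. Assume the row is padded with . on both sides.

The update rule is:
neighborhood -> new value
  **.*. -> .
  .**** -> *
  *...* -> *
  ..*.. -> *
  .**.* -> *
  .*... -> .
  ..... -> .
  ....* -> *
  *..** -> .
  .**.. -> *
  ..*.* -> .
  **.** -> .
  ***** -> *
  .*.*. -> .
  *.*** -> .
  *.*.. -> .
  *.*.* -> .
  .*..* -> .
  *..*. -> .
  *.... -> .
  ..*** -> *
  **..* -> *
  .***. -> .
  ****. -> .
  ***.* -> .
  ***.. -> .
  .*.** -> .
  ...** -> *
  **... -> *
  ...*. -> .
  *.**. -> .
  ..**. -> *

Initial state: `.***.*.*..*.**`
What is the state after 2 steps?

**...........*
***........*.*

***........*.*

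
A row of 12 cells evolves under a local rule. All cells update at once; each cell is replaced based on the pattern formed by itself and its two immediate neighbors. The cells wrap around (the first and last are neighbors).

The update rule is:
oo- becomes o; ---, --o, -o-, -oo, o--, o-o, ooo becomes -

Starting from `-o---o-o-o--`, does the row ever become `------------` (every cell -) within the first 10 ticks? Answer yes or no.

yes

------------
all cells are - at tick 1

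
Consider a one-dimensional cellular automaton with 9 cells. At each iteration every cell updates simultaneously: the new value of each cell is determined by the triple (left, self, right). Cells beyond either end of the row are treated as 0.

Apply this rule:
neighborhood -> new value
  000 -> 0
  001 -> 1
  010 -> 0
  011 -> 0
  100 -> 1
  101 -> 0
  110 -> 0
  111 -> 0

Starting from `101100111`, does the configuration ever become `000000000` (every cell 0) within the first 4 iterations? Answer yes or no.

no

000011000
000100100
001011010
010000001
iteration 4 is 010000001, still not uniform 0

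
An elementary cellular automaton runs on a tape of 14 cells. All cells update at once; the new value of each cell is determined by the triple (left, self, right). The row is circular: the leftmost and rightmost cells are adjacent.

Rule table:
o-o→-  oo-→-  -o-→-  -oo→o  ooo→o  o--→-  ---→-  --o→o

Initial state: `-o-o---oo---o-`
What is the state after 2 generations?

-----oo---o--o

o-----oo---o--
-----oo---o--o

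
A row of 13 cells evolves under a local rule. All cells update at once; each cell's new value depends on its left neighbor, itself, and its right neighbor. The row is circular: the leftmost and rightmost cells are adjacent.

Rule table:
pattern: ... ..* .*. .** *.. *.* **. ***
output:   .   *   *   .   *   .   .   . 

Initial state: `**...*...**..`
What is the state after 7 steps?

..*.***.*..**
***.....***..
...*...*...**
*.***.***.*..
*.........***
.*.......*...
***.....***..

***.....***..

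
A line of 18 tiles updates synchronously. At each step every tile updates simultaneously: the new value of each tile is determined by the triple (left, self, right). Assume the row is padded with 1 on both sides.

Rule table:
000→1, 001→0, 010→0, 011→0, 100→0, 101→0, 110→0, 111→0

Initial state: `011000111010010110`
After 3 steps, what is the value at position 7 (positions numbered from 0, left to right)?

0

000010000000000000
011000111111111110
000010000000000000
position 7 holds 0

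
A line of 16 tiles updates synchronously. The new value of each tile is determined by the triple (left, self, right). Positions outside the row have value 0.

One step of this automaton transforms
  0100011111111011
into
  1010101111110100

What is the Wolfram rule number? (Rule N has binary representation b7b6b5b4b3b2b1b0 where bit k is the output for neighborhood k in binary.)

position 6: 111 → 1  (bit 7 = 1)
position 12: 110 → 0  (bit 6 = 0)
position 13: 101 → 1  (bit 5 = 1)
position 2: 100 → 1  (bit 4 = 1)
position 5: 011 → 0  (bit 3 = 0)
position 1: 010 → 0  (bit 2 = 0)
position 0: 001 → 1  (bit 1 = 1)
position 3: 000 → 0  (bit 0 = 0)
bits b7..b0 = 10110010 = 178

178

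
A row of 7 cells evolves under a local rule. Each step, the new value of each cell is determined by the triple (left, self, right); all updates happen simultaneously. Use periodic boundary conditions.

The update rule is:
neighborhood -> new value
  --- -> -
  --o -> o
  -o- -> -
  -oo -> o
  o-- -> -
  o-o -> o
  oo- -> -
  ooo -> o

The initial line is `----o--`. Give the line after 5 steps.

------o

step 1: ---o---
step 2: --o----
step 3: -o-----
step 4: o------
step 5: ------o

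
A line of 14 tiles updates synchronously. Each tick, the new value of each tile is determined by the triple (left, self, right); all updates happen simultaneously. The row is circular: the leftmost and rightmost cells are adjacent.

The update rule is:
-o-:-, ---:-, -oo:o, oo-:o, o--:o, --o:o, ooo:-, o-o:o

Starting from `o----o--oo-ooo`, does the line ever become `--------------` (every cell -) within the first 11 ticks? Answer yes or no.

yes

oo--o-oooooo--
oooo-oo----ooo
---ooooo--oo--
--oo---oooooo-
-oooo-oo----oo
oo--ooooo--ooo
-oooo---oooo--
oo--oo-oo--oo-
oooooooooooooo
--------------
all cells are - at tick 10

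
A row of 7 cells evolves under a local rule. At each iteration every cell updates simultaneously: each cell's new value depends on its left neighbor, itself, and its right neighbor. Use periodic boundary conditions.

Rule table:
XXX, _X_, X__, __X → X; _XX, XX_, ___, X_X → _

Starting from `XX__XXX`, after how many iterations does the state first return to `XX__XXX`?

7

X_XX_XX
______X
X____XX
_X__X_X
_XXXX_X
__XX__X
XX__XXX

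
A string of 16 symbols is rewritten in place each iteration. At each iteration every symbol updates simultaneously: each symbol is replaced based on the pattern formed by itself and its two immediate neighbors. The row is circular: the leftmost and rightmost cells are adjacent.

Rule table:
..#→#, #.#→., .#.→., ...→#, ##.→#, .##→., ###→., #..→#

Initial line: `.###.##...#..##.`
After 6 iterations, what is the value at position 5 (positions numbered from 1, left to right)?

.

#..#..####.##.##
###.##...#..#...
..#..####.##.###
##.##...#..#...#
.#..####.##.###.
#.##...#..#...##
position 5 holds .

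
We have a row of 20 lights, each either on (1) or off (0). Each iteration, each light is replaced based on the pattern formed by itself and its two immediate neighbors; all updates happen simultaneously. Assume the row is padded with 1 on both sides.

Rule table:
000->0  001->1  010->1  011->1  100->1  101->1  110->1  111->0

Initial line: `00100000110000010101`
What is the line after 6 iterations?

11111000000001100011

11110001111000111111
00011011001101100000
10111111111111110001
11100000000000011011
00110000000000111110
11111000000001100011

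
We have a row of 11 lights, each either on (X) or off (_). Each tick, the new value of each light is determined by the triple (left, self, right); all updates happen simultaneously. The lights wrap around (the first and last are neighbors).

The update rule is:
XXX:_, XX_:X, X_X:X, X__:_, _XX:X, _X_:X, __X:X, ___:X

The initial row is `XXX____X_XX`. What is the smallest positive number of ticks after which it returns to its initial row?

__X_XXXXXX_
XXXXX____X_
X___X_XXXXX
X_XXXXX____
XXX___X_XXX
__X_XXXXX__
XXXXX___X_X
____X_XXXXX
_XXXXXX___X
XX____X_XXX
_X_XXXXXX__
XXXX____X_X
___X_XXXXXX
_XXXXX____X
XX___X_XXXX
_X_XXXXX___
XXXX___X_XX
___X_XXXXX_
XXXXXX___X_
X____X_XXXX
X_XXXXXX___
XXX____X_XX

22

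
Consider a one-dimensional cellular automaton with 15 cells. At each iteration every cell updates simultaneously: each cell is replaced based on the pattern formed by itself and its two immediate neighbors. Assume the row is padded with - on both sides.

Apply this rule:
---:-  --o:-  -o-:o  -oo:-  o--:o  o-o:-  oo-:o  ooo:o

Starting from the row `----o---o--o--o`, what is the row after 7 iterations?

----oo--oo-oo-o
-----oo--o--o-o
------oo-oo-o-o
-------o--o-o-o
-------oo-o-o-o
--------o-o-o-o
--------o-o-o-o

--------o-o-o-o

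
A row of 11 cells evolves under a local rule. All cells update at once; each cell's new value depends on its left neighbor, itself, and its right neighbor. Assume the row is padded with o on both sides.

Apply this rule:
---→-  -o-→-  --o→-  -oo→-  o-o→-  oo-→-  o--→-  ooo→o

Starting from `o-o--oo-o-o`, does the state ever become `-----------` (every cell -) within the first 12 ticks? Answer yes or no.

tick 1: -----------
all cells are - at tick 1

yes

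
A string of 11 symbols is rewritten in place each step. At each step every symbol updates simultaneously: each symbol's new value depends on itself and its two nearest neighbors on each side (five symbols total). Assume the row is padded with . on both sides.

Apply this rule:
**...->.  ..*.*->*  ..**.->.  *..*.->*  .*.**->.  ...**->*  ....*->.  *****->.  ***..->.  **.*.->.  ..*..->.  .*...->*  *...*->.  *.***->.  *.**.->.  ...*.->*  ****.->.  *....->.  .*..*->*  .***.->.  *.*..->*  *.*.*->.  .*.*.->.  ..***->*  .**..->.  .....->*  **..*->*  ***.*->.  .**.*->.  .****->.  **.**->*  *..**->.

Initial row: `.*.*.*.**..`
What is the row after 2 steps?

....*******

**.........
....*******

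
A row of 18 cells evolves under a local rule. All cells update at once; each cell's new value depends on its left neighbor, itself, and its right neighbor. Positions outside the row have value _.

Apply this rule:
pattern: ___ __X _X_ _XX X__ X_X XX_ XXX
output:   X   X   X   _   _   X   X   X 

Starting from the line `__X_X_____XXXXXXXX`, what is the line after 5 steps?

step 1: XXXXX_XXXX_XXXXXXX
step 2: _XXXXX_XXXX_XXXXXX
step 3: X_XXXXX_XXXX_XXXXX
step 4: XX_XXXXX_XXXX_XXXX
step 5: _XX_XXXXX_XXXX_XXX

_XX_XXXXX_XXXX_XXX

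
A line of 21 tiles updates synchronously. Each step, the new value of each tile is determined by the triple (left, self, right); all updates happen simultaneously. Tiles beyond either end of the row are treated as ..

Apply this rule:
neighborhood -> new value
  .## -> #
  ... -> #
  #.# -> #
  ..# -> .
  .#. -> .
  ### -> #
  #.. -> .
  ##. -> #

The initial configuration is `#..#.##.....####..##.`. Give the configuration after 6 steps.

################..##.

....###.###.####..##.
###.############..##.
################..##.
################..##.  (fixed point — unchanged through step 6)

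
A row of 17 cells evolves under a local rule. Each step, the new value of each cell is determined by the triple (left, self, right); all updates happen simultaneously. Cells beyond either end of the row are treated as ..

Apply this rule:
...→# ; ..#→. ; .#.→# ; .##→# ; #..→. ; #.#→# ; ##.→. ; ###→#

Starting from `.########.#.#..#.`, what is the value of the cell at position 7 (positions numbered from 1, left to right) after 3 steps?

.

.#######.####..#.
.######.####...#.
.#####.####..#.#.
position 7 holds .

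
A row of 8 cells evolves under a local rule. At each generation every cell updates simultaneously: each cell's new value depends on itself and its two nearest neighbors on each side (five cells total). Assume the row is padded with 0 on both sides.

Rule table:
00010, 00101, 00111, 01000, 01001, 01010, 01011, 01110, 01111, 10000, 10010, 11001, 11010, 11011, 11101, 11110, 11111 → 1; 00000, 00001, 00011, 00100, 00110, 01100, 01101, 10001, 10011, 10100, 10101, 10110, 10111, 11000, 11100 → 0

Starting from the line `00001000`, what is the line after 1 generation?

00010110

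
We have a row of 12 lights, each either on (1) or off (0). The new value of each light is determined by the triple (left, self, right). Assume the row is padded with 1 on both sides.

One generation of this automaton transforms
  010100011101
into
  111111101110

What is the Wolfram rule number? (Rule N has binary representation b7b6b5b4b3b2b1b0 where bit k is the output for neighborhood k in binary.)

position 8: 111 → 1  (bit 7 = 1)
position 9: 110 → 1  (bit 6 = 1)
position 0: 101 → 1  (bit 5 = 1)
position 4: 100 → 1  (bit 4 = 1)
position 7: 011 → 0  (bit 3 = 0)
position 1: 010 → 1  (bit 2 = 1)
position 6: 001 → 1  (bit 1 = 1)
position 5: 000 → 1  (bit 0 = 1)
bits b7..b0 = 11110111 = 247

247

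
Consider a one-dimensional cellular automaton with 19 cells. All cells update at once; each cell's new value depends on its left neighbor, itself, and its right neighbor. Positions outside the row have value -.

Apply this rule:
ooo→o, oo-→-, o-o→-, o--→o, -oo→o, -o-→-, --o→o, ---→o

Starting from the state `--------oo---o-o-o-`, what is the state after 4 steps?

ooooooooo-ooo-----o
oooooooo--oo-ooooo-
ooooooo-ooo--oooo-o
oooooo--oo-ooooo---

oooooo--oo-ooooo---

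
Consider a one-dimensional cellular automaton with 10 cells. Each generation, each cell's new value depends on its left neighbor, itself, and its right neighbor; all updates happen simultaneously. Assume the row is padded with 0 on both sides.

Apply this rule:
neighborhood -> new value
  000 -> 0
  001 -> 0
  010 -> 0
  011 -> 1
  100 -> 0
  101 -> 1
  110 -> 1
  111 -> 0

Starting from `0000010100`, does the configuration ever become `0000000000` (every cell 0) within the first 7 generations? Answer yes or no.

0000001000
0000000000
all cells are 0 at generation 2

yes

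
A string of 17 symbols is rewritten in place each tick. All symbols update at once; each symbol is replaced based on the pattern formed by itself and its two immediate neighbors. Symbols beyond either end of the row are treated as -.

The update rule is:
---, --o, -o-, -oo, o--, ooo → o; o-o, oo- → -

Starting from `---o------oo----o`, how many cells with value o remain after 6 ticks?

ooooooooooo-ooooo
oooooooooo--oooo-
ooooooooo-ooooo-o
oooooooo--oooo--o
ooooooo-ooooo-ooo
oooooo--oooo--oo-
count of o: 12

12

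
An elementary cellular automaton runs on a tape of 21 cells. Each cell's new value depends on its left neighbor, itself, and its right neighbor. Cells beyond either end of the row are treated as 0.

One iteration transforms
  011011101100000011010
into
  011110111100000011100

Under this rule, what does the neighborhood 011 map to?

At position 1 the neighborhood is 011; the next row has 1 there.

1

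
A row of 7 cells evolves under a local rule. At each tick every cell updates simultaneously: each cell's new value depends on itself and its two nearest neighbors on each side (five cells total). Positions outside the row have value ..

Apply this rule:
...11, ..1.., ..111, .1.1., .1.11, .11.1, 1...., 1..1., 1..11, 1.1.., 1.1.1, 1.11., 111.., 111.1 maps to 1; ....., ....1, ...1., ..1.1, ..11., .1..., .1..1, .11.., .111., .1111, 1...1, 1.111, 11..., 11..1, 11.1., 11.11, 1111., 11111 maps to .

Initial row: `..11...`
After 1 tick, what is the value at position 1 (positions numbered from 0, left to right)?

1

.1...1.
position 1 holds 1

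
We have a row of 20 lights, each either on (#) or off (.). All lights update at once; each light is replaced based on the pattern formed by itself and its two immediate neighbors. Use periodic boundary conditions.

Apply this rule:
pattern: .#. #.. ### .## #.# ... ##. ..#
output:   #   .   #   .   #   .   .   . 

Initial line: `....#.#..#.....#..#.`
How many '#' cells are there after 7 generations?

4

....###..#.....#..#.
.....#...#.....#..#.
.....#...#.....#..#.  (fixed point — unchanged through generation 7)
count of #: 4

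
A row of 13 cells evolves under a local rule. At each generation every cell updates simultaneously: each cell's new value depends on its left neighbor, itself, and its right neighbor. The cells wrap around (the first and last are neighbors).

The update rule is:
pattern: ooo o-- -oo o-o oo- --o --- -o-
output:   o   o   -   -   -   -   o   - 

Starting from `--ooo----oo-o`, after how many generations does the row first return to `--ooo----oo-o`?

3

o--o-ooo-----
-o----o-oooo-
--ooo----oo-o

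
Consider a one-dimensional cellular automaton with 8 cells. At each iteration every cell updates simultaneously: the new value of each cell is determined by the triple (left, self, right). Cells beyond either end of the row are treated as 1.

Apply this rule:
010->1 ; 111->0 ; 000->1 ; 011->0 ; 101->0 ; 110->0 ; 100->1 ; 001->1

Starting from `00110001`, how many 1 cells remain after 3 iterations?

11001110
00110000
11001111
count of 1: 6

6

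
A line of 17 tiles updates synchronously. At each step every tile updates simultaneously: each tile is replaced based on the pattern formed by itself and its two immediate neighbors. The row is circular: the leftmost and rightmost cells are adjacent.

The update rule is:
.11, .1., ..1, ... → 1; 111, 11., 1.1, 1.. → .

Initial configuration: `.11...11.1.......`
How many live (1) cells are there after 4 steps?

5

11..111..1.111111
...11...11.1.....
1111..111..1.1111
.....11...11.1...
count of 1: 5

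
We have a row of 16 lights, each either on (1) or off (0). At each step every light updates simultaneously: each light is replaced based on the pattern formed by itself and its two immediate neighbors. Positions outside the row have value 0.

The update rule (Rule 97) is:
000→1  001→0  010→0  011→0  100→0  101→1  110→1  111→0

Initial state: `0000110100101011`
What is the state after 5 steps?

step 1: 1110011000010101
step 2: 0010001011001010
step 3: 1000100101000100
step 4: 0010000010010001
step 5: 1000111000000100

1000111000000100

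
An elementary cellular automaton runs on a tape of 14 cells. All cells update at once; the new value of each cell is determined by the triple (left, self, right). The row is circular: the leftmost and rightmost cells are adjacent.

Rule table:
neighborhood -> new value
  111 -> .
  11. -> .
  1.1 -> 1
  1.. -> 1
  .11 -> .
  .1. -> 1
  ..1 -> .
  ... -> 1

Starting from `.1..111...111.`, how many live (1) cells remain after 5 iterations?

4

iteration 1: .11....11....1
iteration 2: 1..111...111.1
iteration 3: .1....11....1.
iteration 4: .1111...111.11
iteration 5: 1....11....1..
count of 1: 4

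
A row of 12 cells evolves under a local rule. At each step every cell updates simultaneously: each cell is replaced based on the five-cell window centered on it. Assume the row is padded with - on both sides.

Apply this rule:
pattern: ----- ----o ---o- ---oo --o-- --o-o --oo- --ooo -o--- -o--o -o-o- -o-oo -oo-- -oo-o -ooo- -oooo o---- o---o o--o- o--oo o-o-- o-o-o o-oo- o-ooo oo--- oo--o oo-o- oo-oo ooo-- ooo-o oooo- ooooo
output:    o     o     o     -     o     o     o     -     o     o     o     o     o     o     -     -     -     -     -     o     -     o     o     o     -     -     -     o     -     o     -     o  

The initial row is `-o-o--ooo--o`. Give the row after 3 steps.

step 1: ooo-oo-----o
step 2: --oooo--oooo
step 3: o------o----

o------o----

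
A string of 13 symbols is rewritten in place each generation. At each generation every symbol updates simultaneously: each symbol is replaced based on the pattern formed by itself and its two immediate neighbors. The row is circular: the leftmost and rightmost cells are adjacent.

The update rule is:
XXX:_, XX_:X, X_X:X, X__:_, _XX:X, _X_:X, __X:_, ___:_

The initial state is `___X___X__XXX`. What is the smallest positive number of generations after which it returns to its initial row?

2

generation 1: ___X___X__X_X
generation 2: ___X___X__XXX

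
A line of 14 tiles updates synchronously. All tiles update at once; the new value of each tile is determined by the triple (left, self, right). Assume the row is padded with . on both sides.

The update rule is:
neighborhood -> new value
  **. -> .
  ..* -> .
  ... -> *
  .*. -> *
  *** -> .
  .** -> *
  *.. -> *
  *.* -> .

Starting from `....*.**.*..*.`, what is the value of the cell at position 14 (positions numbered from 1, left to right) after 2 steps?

***.*.*..**.**
*...*.**.*..*.
position 14 holds .

.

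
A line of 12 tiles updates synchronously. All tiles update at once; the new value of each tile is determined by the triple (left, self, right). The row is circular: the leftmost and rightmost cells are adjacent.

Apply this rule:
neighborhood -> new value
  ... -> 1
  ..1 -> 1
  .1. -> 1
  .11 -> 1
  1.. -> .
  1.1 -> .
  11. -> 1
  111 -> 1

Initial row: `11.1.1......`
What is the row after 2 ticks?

11.1.1.11111
11.1.1.11111

11.1.1.11111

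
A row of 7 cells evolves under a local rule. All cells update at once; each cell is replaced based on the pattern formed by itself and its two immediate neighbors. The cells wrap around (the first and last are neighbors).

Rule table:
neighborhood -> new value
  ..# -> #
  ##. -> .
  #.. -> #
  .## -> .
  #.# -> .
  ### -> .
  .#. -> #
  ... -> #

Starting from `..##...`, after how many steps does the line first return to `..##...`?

step 1: ##..###
step 2: ..##...

2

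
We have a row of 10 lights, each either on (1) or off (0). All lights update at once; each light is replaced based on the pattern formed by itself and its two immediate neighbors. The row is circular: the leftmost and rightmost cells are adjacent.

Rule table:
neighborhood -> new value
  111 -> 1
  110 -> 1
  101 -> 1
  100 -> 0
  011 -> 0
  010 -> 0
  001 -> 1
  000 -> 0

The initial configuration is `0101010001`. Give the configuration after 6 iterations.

0001010101

1010100010
0101000101
1010001010
0100010101
1000101010
0001010101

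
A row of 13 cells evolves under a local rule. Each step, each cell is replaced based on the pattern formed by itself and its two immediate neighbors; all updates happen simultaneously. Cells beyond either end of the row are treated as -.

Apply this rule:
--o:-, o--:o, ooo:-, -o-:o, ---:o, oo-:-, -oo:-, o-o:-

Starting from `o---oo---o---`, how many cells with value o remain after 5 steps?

ooo---oo-oooo
---oo--------
oo---oooooooo
--oo---------
o---ooooooooo
count of o: 10

10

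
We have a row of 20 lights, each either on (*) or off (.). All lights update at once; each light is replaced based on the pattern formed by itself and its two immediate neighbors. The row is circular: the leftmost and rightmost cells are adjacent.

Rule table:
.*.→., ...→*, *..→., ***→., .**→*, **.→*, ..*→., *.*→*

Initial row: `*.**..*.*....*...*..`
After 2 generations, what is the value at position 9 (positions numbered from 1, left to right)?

.

generation 1: .***...*..**...*....
generation 2: .*.*.*....**.*...***
position 9 holds .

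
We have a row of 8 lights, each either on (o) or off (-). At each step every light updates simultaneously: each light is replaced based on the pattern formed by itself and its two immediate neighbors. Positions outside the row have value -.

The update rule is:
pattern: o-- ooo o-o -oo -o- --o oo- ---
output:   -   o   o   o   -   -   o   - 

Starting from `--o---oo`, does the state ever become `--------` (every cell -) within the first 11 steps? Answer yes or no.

------oo
------oo  (fixed point — unchanged through step 11)
step 11 is ------oo, still not uniform -

no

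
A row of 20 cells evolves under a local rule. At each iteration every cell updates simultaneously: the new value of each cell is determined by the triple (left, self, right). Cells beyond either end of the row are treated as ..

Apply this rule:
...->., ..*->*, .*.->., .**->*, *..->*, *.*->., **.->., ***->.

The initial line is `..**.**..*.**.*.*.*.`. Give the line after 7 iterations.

.**..*...*.....*...*

iteration 1: .**..*.**..*.......*
iteration 2: **.**..*.**.*.....*.
iteration 3: *..*.**..*...*...*.*
iteration 4: .**..*.**.*.*.*.*...
iteration 5: **.**..*.........*..
iteration 6: *..*.**.*.......*.*.
iteration 7: .**..*...*.....*...*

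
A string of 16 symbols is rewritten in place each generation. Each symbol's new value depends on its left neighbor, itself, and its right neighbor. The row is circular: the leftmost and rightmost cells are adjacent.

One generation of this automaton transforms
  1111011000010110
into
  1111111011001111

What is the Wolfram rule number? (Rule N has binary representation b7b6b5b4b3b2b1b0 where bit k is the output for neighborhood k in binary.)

position 1: 111 → 1  (bit 7 = 1)
position 3: 110 → 1  (bit 6 = 1)
position 4: 101 → 1  (bit 5 = 1)
position 7: 100 → 0  (bit 4 = 0)
position 0: 011 → 1  (bit 3 = 1)
position 11: 010 → 0  (bit 2 = 0)
position 10: 001 → 0  (bit 1 = 0)
position 8: 000 → 1  (bit 0 = 1)
bits b7..b0 = 11101001 = 233

233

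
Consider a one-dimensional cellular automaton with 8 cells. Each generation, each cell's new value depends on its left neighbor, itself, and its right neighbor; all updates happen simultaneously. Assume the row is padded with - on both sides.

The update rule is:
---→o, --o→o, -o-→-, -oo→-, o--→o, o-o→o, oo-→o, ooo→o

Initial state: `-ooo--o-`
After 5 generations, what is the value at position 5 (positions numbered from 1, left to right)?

o-oooo-o
-o-oooo-
o-o-oooo
-o-o-ooo
o-o-o-oo
position 5 holds o

o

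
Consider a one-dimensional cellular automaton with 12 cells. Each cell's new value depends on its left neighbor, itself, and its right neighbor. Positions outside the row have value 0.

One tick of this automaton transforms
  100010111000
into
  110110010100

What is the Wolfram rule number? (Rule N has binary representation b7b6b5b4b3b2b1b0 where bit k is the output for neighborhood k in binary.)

150

position 7: 111 → 1  (bit 7 = 1)
position 8: 110 → 0  (bit 6 = 0)
position 5: 101 → 0  (bit 5 = 0)
position 1: 100 → 1  (bit 4 = 1)
position 6: 011 → 0  (bit 3 = 0)
position 0: 010 → 1  (bit 2 = 1)
position 3: 001 → 1  (bit 1 = 1)
position 2: 000 → 0  (bit 0 = 0)
bits b7..b0 = 10010110 = 150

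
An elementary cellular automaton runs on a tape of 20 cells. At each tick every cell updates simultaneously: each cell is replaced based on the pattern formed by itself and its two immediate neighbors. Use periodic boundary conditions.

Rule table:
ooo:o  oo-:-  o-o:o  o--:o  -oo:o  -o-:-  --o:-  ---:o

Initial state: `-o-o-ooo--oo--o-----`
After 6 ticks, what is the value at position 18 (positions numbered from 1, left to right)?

--o-ooo-o-o-o--ooooo
o--ooo-o-o-o-o-oooo-
-o-oo-o-o-o-o-oooo-o
o-oo-o-o-o-o-oooo-o-
-oo-o-o-o-o-oooo-o-o
oo-o-o-o-o-oooo-o-o-
position 18 holds -

-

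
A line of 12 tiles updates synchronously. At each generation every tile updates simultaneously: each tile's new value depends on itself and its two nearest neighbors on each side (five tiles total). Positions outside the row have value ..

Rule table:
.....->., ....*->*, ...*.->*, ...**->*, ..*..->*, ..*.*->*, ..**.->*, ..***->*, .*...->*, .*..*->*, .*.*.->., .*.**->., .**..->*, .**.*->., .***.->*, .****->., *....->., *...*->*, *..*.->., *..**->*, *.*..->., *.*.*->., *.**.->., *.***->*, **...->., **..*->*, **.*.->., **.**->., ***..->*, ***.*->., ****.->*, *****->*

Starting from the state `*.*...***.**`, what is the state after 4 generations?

*..*****...*
****.***.***
*.*..**..***
*..*********

*..*********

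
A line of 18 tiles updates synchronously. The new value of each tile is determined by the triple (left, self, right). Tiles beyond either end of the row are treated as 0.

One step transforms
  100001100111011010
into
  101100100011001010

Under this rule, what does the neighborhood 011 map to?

0

At position 5 the neighborhood is 011; the next row has 0 there.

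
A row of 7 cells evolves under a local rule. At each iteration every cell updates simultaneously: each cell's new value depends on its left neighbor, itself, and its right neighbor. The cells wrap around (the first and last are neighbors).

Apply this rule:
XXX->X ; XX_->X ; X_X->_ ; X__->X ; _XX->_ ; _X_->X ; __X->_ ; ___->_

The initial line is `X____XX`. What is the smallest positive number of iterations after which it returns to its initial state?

XX____X
XXX____
_XXX___
__XXX__
___XXX_
____XXX
X____XX

7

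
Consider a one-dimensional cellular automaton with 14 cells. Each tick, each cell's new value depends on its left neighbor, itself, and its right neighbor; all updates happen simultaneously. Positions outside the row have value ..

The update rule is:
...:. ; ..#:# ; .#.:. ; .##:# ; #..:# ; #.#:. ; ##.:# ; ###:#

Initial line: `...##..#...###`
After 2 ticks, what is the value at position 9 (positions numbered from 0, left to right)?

.

..#####.#.####
.######...####
position 9 holds .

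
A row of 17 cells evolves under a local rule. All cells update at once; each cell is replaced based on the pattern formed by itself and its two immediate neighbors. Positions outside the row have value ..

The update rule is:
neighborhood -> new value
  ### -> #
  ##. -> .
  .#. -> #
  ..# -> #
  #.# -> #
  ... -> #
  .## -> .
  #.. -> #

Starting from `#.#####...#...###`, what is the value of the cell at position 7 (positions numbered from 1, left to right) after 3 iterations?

##.###.#######.#.
..#.#.#.#####.###
########.###.#.#.
position 7 holds #

#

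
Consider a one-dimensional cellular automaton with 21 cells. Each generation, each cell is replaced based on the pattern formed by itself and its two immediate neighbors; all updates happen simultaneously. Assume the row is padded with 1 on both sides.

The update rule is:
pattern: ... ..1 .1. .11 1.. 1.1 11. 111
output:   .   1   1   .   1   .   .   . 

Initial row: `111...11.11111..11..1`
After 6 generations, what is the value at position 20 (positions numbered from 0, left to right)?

...1.1........11..11.
1.11.11......1..11...
.......1....1111..1.1
1.....111..1....111..
.1...1...1111..1...11
.11.111.1....1111.1..
position 20 holds .

.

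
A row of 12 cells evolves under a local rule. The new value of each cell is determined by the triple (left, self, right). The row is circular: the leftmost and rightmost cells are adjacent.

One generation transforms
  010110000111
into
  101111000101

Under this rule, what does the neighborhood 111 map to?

At position 10 the neighborhood is 111; the next row has 0 there.

0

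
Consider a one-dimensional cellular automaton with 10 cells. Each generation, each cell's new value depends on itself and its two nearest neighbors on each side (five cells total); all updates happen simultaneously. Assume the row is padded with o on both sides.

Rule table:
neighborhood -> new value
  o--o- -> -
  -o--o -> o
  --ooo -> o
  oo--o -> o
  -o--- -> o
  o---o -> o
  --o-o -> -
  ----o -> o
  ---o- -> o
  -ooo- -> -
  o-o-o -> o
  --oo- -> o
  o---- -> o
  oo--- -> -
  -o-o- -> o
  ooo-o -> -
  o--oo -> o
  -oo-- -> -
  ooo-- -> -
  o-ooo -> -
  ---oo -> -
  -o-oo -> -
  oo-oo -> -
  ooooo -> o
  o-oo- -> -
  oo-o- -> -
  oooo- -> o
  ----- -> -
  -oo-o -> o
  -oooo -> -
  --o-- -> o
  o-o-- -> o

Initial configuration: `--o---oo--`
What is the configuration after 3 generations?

-o--ooooo-

o-ooo-o-oo
------o---
-o--ooooo-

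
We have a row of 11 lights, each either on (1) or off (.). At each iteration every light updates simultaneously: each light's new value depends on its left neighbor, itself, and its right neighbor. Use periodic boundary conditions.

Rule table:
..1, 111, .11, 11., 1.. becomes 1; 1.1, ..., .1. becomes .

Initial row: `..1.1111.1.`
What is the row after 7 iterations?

iteration 1: .1..1111..1
iteration 2: ..11111111.
iteration 3: .1111111111
iteration 4: .1111111111  (fixed point — unchanged through iteration 7)

.1111111111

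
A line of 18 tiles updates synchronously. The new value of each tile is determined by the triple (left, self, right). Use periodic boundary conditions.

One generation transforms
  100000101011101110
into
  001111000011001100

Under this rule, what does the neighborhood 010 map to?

At position 0 the neighborhood is 010; the next row has 0 there.

0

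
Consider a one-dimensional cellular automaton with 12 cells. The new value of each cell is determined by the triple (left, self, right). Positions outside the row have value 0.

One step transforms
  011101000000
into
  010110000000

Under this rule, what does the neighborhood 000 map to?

0

At position 7 the neighborhood is 000; the next row has 0 there.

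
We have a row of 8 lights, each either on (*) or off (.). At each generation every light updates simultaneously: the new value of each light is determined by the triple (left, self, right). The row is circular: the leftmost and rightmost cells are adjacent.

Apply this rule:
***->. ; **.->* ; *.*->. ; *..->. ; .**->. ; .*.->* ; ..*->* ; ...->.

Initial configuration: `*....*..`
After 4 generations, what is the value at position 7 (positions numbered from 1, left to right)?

generation 1: *...**.*
generation 2: *..*.*..
generation 3: *.**.*.*
generation 4: *..*.*..
position 7 holds .

.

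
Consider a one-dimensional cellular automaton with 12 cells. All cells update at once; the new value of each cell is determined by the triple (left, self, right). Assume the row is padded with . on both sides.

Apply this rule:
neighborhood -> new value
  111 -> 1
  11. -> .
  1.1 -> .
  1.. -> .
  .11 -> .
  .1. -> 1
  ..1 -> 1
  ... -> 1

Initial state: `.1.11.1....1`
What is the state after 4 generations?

generation 1: 11....1.1111
generation 2: ...1111..11.
generation 3: 111.11..1...
generation 4: .1.....11.11

.1.....11.11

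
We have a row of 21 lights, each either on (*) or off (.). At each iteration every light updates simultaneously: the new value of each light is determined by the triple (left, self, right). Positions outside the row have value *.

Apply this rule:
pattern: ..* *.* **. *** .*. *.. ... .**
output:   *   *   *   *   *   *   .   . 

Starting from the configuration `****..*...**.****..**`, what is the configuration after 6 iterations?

********.*.**.*****.*
***********.**.*****.
************.**.*****
*************.**.****
**************.**.***
***************.**.**

***************.**.**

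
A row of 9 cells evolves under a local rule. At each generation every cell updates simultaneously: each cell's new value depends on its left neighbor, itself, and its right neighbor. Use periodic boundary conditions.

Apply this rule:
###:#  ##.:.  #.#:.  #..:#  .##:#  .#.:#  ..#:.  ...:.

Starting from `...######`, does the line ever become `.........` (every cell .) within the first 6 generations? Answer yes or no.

generation 1: #..#####.
generation 2: ##.####..
generation 3: #..###.#.
generation 4: ##.##..#.
generation 5: #..#.#.#.
generation 6: ##.#.#.#.
generation 6 is ##.#.#.#., still not uniform .

no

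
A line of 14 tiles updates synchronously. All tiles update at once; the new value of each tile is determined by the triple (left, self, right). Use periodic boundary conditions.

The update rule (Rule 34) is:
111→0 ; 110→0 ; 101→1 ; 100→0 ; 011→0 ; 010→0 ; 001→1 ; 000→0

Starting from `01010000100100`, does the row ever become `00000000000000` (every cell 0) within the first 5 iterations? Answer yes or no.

10100001001000
01000010010001
10000100100010
00001001000101
00010010001010
iteration 5 is 00010010001010, still not uniform 0

no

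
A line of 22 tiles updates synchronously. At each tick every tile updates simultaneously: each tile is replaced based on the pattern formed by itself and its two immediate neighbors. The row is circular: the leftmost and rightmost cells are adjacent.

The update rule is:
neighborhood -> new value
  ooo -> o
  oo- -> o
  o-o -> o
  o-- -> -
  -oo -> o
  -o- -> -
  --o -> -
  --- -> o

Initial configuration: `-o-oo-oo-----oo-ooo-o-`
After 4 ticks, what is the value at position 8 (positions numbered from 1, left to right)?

o

tick 1: --oooooo-ooo-ooooooo--
tick 2: o-oooooooooooooooooo-o
tick 3: oooooooooooooooooooooo
tick 4: oooooooooooooooooooooo
position 8 holds o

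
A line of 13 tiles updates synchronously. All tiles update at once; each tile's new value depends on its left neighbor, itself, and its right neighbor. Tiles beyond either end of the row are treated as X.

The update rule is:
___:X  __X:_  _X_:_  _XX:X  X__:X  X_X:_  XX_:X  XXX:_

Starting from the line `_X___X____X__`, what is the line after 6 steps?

__XX__XXX__X_
X_XXX_X_XX___
X_X_X___XXXX_
X____XX_X__X_
XXXX_XX__X___
___X_XXX__XX_

___X_XXX__XX_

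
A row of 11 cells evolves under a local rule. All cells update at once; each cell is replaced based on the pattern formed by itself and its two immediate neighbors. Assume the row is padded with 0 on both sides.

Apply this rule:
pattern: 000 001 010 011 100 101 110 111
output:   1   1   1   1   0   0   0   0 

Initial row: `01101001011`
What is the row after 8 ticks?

10101010011

11001011010
10011010010
10110010110
10100110100
10101100101
10101001101
10101011001
10101010011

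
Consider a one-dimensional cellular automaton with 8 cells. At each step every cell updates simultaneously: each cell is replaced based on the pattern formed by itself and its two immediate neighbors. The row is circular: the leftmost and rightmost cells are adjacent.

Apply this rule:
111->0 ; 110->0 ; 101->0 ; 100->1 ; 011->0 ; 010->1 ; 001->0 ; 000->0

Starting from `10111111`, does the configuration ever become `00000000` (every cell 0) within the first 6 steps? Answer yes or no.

00000000
all cells are 0 at step 1

yes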